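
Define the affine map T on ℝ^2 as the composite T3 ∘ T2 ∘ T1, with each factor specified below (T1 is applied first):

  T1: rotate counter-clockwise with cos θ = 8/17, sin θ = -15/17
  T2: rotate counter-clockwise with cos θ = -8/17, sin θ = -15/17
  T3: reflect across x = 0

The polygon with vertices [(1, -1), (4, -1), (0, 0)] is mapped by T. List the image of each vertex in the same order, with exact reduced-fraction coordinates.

T1 rotate counter-clockwise with cos θ = 8/17, sin θ = -15/17: (1, -1) → (-7/17, -23/17); (4, -1) → (1, -4); (0, 0) → (0, 0)
T2 rotate counter-clockwise with cos θ = -8/17, sin θ = -15/17: (-7/17, -23/17) → (-1, 1); (1, -4) → (-4, 1); (0, 0) → (0, 0)
T3 reflect across x = 0: (-1, 1) → (1, 1); (-4, 1) → (4, 1); (0, 0) → (0, 0)

image vertices: (1, 1), (4, 1), (0, 0)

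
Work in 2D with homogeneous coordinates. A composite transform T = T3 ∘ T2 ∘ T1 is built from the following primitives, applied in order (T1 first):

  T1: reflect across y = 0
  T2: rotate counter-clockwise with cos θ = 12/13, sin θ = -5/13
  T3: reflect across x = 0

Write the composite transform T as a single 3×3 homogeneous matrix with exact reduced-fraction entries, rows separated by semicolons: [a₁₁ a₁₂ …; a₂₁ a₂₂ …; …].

T1 = [1 0 0; 0 -1 0; 0 0 1]
T2·T1 = [12/13 -5/13 0; -5/13 -12/13 0; 0 0 1]
T3·…·T1 = [-12/13 5/13 0; -5/13 -12/13 0; 0 0 1]

T = [-12/13 5/13 0; -5/13 -12/13 0; 0 0 1]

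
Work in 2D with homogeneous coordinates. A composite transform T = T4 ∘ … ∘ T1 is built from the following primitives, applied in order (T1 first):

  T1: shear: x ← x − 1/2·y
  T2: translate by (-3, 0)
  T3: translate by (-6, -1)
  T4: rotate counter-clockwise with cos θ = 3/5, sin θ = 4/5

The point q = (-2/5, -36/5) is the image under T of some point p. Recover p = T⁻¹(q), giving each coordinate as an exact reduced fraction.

p = (3/2, -3)

T1 = [1 -1/2 0; 0 1 0; 0 0 1]
T2·T1 = [1 -1/2 -3; 0 1 0; 0 0 1]
T3·…·T1 = [1 -1/2 -9; 0 1 -1; 0 0 1]
T4·…·T1 = [3/5 -11/10 -23/5; 4/5 1/5 -39/5; 0 0 1]
det M = 1; M⁻¹ = [1/5 11/10 19/2; -4/5 3/5 1; 0 0 1]
M⁻¹ · (-2/5, -36/5)ᵀ = (3/2, -3)ᵀ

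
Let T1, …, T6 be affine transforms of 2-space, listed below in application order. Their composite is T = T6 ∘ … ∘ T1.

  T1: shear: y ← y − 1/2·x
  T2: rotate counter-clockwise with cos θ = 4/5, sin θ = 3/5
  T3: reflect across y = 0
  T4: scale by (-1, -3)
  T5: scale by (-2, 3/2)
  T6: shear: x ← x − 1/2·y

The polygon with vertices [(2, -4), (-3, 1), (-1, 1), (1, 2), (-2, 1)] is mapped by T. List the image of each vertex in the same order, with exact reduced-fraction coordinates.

T1 shear: y ← y − 1/2·x: (2, -4) → (2, -5); (-3, 1) → (-3, 5/2); (-1, 1) → (-1, 3/2); (1, 2) → (1, 3/2); (-2, 1) → (-2, 2)
T2 rotate counter-clockwise with cos θ = 4/5, sin θ = 3/5: (2, -5) → (23/5, -14/5); (-3, 5/2) → (-39/10, 1/5); (-1, 3/2) → (-17/10, 3/5); (1, 3/2) → (-1/10, 9/5); (-2, 2) → (-14/5, 2/5)
T3 reflect across y = 0: (23/5, -14/5) → (23/5, 14/5); (-39/10, 1/5) → (-39/10, -1/5); (-17/10, 3/5) → (-17/10, -3/5); (-1/10, 9/5) → (-1/10, -9/5); (-14/5, 2/5) → (-14/5, -2/5)
T4 scale by (-1, -3): (23/5, 14/5) → (-23/5, -42/5); (-39/10, -1/5) → (39/10, 3/5); (-17/10, -3/5) → (17/10, 9/5); (-1/10, -9/5) → (1/10, 27/5); (-14/5, -2/5) → (14/5, 6/5)
T5 scale by (-2, 3/2): (-23/5, -42/5) → (46/5, -63/5); (39/10, 3/5) → (-39/5, 9/10); (17/10, 9/5) → (-17/5, 27/10); (1/10, 27/5) → (-1/5, 81/10); (14/5, 6/5) → (-28/5, 9/5)
T6 shear: x ← x − 1/2·y: (46/5, -63/5) → (31/2, -63/5); (-39/5, 9/10) → (-33/4, 9/10); (-17/5, 27/10) → (-19/4, 27/10); (-1/5, 81/10) → (-17/4, 81/10); (-28/5, 9/5) → (-13/2, 9/5)

image vertices: (31/2, -63/5), (-33/4, 9/10), (-19/4, 27/10), (-17/4, 81/10), (-13/2, 9/5)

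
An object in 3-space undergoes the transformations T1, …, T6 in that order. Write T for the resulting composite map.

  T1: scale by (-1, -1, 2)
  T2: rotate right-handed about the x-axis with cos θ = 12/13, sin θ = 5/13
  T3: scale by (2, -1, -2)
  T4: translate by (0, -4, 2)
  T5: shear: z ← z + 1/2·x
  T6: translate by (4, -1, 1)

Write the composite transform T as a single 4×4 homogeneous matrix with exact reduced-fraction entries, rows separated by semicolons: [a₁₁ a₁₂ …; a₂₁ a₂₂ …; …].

T = [-2 0 0 4; 0 12/13 10/13 -5; -1 10/13 -48/13 3; 0 0 0 1]

T1 = [-1 0 0 0; 0 -1 0 0; 0 0 2 0; 0 0 0 1]
T2·T1 = [-1 0 0 0; 0 -12/13 -10/13 0; 0 -5/13 24/13 0; 0 0 0 1]
T3·…·T1 = [-2 0 0 0; 0 12/13 10/13 0; 0 10/13 -48/13 0; 0 0 0 1]
T4·…·T1 = [-2 0 0 0; 0 12/13 10/13 -4; 0 10/13 -48/13 2; 0 0 0 1]
T5·…·T1 = [-2 0 0 0; 0 12/13 10/13 -4; -1 10/13 -48/13 2; 0 0 0 1]
T6·…·T1 = [-2 0 0 4; 0 12/13 10/13 -5; -1 10/13 -48/13 3; 0 0 0 1]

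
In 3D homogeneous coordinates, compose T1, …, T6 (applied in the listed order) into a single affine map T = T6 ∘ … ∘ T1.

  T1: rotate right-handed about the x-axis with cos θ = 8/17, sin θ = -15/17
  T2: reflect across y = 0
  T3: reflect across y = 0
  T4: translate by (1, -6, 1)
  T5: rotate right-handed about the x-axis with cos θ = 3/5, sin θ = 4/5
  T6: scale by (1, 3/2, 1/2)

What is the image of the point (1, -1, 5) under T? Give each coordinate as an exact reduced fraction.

T(p) = (2, -1179/170, 38/85)

T1 rotate right-handed about the x-axis with cos θ = 8/17, sin θ = -15/17: (1, -1, 5) → (1, 67/17, 55/17)
T2 reflect across y = 0: (1, 67/17, 55/17) → (1, -67/17, 55/17)
T3 reflect across y = 0: (1, -67/17, 55/17) → (1, 67/17, 55/17)
T4 translate by (1, -6, 1): (1, 67/17, 55/17) → (2, -35/17, 72/17)
T5 rotate right-handed about the x-axis with cos θ = 3/5, sin θ = 4/5: (2, -35/17, 72/17) → (2, -393/85, 76/85)
T6 scale by (1, 3/2, 1/2): (2, -393/85, 76/85) → (2, -1179/170, 38/85)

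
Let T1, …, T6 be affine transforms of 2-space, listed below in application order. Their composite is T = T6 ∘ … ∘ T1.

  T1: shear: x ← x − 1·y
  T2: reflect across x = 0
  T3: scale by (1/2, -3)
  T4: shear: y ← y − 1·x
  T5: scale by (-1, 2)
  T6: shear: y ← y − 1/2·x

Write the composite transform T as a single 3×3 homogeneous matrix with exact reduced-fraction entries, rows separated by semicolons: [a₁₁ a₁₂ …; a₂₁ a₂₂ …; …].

T = [1/2 -1/2 0; 3/4 -27/4 0; 0 0 1]

T1 = [1 -1 0; 0 1 0; 0 0 1]
T2·T1 = [-1 1 0; 0 1 0; 0 0 1]
T3·…·T1 = [-1/2 1/2 0; 0 -3 0; 0 0 1]
T4·…·T1 = [-1/2 1/2 0; 1/2 -7/2 0; 0 0 1]
T5·…·T1 = [1/2 -1/2 0; 1 -7 0; 0 0 1]
T6·…·T1 = [1/2 -1/2 0; 3/4 -27/4 0; 0 0 1]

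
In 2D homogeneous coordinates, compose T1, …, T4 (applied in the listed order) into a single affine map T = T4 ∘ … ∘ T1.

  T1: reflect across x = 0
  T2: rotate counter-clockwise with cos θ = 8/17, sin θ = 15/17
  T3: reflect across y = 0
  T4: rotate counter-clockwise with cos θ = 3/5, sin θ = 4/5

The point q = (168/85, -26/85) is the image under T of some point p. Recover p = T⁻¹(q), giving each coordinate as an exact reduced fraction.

p = (-2, 0)

T1 = [-1 0 0; 0 1 0; 0 0 1]
T2·T1 = [-8/17 -15/17 0; -15/17 8/17 0; 0 0 1]
T3·…·T1 = [-8/17 -15/17 0; 15/17 -8/17 0; 0 0 1]
T4·…·T1 = [-84/85 -13/85 0; 13/85 -84/85 0; 0 0 1]
det M = 1; M⁻¹ = [-84/85 13/85 0; -13/85 -84/85 0; 0 0 1]
M⁻¹ · (168/85, -26/85)ᵀ = (-2, 0)ᵀ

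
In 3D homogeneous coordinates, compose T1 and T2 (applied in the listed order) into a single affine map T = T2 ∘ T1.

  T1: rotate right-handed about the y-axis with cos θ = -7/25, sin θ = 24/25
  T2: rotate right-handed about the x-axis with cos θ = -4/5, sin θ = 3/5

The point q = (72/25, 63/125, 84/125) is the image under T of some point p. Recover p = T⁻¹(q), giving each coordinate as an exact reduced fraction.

T1 = [-7/25 0 24/25 0; 0 1 0 0; -24/25 0 -7/25 0; 0 0 0 1]
T2·T1 = [-7/25 0 24/25 0; 72/125 -4/5 21/125 0; 96/125 3/5 28/125 0; 0 0 0 1]
det M = 1; M⁻¹ = [-7/25 72/125 96/125 0; 0 -4/5 3/5 0; 24/25 21/125 28/125 0; 0 0 0 1]
M⁻¹ · (72/25, 63/125, 84/125)ᵀ = (0, 0, 3)ᵀ

p = (0, 0, 3)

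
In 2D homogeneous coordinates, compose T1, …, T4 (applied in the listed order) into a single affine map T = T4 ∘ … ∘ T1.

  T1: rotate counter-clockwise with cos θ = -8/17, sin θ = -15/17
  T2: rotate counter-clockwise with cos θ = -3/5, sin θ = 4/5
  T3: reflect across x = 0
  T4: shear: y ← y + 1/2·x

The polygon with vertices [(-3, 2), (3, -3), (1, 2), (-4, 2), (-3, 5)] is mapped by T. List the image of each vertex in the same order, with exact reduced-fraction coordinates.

image vertices: (278/85, 268/85), (-291/85, -717/170), (-58/85, 152/85), (362/85, 297/85), (317/85, 1079/170)

T1 rotate counter-clockwise with cos θ = -8/17, sin θ = -15/17: (-3, 2) → (54/17, 29/17); (3, -3) → (-69/17, -21/17); (1, 2) → (22/17, -31/17); (-4, 2) → (62/17, 44/17); (-3, 5) → (99/17, 5/17)
T2 rotate counter-clockwise with cos θ = -3/5, sin θ = 4/5: (54/17, 29/17) → (-278/85, 129/85); (-69/17, -21/17) → (291/85, -213/85); (22/17, -31/17) → (58/85, 181/85); (62/17, 44/17) → (-362/85, 116/85); (99/17, 5/17) → (-317/85, 381/85)
T3 reflect across x = 0: (-278/85, 129/85) → (278/85, 129/85); (291/85, -213/85) → (-291/85, -213/85); (58/85, 181/85) → (-58/85, 181/85); (-362/85, 116/85) → (362/85, 116/85); (-317/85, 381/85) → (317/85, 381/85)
T4 shear: y ← y + 1/2·x: (278/85, 129/85) → (278/85, 268/85); (-291/85, -213/85) → (-291/85, -717/170); (-58/85, 181/85) → (-58/85, 152/85); (362/85, 116/85) → (362/85, 297/85); (317/85, 381/85) → (317/85, 1079/170)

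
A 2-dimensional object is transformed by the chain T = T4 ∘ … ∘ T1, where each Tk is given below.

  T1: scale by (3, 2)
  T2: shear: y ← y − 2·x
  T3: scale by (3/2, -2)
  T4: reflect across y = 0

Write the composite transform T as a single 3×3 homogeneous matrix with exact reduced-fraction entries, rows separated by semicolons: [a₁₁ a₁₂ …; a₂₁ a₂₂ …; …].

T = [9/2 0 0; -12 4 0; 0 0 1]

T1 = [3 0 0; 0 2 0; 0 0 1]
T2·T1 = [3 0 0; -6 2 0; 0 0 1]
T3·…·T1 = [9/2 0 0; 12 -4 0; 0 0 1]
T4·…·T1 = [9/2 0 0; -12 4 0; 0 0 1]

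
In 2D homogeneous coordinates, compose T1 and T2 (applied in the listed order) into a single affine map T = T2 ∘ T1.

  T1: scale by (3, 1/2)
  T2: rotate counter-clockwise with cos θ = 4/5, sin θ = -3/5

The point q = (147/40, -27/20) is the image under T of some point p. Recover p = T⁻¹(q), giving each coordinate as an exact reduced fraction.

p = (5/4, 9/4)

T1 = [3 0 0; 0 1/2 0; 0 0 1]
T2·T1 = [12/5 3/10 0; -9/5 2/5 0; 0 0 1]
det M = 3/2; M⁻¹ = [4/15 -1/5 0; 6/5 8/5 0; 0 0 1]
M⁻¹ · (147/40, -27/20)ᵀ = (5/4, 9/4)ᵀ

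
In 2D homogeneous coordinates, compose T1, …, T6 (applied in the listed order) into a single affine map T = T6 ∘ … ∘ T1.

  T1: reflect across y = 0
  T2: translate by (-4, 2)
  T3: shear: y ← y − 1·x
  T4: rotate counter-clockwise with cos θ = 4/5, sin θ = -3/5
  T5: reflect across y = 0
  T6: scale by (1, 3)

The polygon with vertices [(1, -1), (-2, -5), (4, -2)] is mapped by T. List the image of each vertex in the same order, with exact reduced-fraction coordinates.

image vertices: (6/5, -99/5), (3, -42), (12/5, -48/5)

T1 reflect across y = 0: (1, -1) → (1, 1); (-2, -5) → (-2, 5); (4, -2) → (4, 2)
T2 translate by (-4, 2): (1, 1) → (-3, 3); (-2, 5) → (-6, 7); (4, 2) → (0, 4)
T3 shear: y ← y − 1·x: (-3, 3) → (-3, 6); (-6, 7) → (-6, 13); (0, 4) → (0, 4)
T4 rotate counter-clockwise with cos θ = 4/5, sin θ = -3/5: (-3, 6) → (6/5, 33/5); (-6, 13) → (3, 14); (0, 4) → (12/5, 16/5)
T5 reflect across y = 0: (6/5, 33/5) → (6/5, -33/5); (3, 14) → (3, -14); (12/5, 16/5) → (12/5, -16/5)
T6 scale by (1, 3): (6/5, -33/5) → (6/5, -99/5); (3, -14) → (3, -42); (12/5, -16/5) → (12/5, -48/5)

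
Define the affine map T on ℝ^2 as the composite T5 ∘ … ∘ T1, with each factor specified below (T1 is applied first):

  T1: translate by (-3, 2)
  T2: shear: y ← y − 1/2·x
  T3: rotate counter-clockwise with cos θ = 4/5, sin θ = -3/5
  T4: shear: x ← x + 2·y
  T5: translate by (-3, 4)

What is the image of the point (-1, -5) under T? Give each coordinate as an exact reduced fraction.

T(p) = (-18/5, 28/5)

T1 translate by (-3, 2): (-1, -5) → (-4, -3)
T2 shear: y ← y − 1/2·x: (-4, -3) → (-4, -1)
T3 rotate counter-clockwise with cos θ = 4/5, sin θ = -3/5: (-4, -1) → (-19/5, 8/5)
T4 shear: x ← x + 2·y: (-19/5, 8/5) → (-3/5, 8/5)
T5 translate by (-3, 4): (-3/5, 8/5) → (-18/5, 28/5)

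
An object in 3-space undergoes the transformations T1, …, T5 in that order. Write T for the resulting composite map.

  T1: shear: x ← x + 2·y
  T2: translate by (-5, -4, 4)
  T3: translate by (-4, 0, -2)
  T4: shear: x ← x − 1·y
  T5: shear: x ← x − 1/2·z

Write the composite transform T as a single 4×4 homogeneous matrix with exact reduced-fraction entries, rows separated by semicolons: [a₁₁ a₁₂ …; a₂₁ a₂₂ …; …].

T1 = [1 2 0 0; 0 1 0 0; 0 0 1 0; 0 0 0 1]
T2·T1 = [1 2 0 -5; 0 1 0 -4; 0 0 1 4; 0 0 0 1]
T3·…·T1 = [1 2 0 -9; 0 1 0 -4; 0 0 1 2; 0 0 0 1]
T4·…·T1 = [1 1 0 -5; 0 1 0 -4; 0 0 1 2; 0 0 0 1]
T5·…·T1 = [1 1 -1/2 -6; 0 1 0 -4; 0 0 1 2; 0 0 0 1]

T = [1 1 -1/2 -6; 0 1 0 -4; 0 0 1 2; 0 0 0 1]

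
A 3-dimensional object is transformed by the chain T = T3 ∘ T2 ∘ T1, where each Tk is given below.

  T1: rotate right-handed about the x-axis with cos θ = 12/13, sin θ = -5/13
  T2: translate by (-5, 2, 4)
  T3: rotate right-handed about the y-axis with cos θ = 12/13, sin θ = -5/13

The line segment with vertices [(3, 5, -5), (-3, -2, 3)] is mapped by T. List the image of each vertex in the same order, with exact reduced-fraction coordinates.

image vertices: (-147/169, 61/13, -526/169), (-1738/169, 17/13, 656/169)

T1 rotate right-handed about the x-axis with cos θ = 12/13, sin θ = -5/13: (3, 5, -5) → (3, 35/13, -85/13); (-3, -2, 3) → (-3, -9/13, 46/13)
T2 translate by (-5, 2, 4): (3, 35/13, -85/13) → (-2, 61/13, -33/13); (-3, -9/13, 46/13) → (-8, 17/13, 98/13)
T3 rotate right-handed about the y-axis with cos θ = 12/13, sin θ = -5/13: (-2, 61/13, -33/13) → (-147/169, 61/13, -526/169); (-8, 17/13, 98/13) → (-1738/169, 17/13, 656/169)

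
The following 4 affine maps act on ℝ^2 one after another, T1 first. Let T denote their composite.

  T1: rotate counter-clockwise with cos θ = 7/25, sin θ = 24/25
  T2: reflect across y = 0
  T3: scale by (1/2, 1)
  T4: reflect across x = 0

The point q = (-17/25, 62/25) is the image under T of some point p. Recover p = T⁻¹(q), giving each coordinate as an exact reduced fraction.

T1 = [7/25 -24/25 0; 24/25 7/25 0; 0 0 1]
T2·T1 = [7/25 -24/25 0; -24/25 -7/25 0; 0 0 1]
T3·…·T1 = [7/50 -12/25 0; -24/25 -7/25 0; 0 0 1]
T4·…·T1 = [-7/50 12/25 0; -24/25 -7/25 0; 0 0 1]
det M = 1/2; M⁻¹ = [-14/25 -24/25 0; 48/25 -7/25 0; 0 0 1]
M⁻¹ · (-17/25, 62/25)ᵀ = (-2, -2)ᵀ

p = (-2, -2)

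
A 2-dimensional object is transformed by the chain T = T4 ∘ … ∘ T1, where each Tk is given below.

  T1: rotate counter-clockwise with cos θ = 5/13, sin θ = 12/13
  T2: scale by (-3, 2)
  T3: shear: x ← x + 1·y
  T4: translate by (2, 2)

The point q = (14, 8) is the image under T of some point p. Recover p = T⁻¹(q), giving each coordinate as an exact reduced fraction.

T1 = [5/13 -12/13 0; 12/13 5/13 0; 0 0 1]
T2·T1 = [-15/13 36/13 0; 24/13 10/13 0; 0 0 1]
T3·…·T1 = [9/13 46/13 0; 24/13 10/13 0; 0 0 1]
T4·…·T1 = [9/13 46/13 2; 24/13 10/13 2; 0 0 1]
det M = -6; M⁻¹ = [-5/39 23/39 -12/13; 4/13 -3/26 -5/13; 0 0 1]
M⁻¹ · (14, 8)ᵀ = (2, 3)ᵀ

p = (2, 3)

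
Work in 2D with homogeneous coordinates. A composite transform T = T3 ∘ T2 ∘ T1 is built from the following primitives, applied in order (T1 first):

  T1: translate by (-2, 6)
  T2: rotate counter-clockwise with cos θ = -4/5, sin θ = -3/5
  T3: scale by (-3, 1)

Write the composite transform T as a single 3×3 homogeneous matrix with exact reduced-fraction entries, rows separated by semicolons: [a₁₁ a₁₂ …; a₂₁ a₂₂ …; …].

T1 = [1 0 -2; 0 1 6; 0 0 1]
T2·T1 = [-4/5 3/5 26/5; -3/5 -4/5 -18/5; 0 0 1]
T3·…·T1 = [12/5 -9/5 -78/5; -3/5 -4/5 -18/5; 0 0 1]

T = [12/5 -9/5 -78/5; -3/5 -4/5 -18/5; 0 0 1]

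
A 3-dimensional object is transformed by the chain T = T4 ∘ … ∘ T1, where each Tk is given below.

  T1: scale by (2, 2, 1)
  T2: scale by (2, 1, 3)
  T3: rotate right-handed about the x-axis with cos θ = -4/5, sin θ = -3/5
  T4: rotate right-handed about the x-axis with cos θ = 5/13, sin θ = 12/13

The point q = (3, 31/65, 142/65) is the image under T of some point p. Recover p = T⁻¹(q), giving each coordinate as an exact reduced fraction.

T1 = [2 0 0 0; 0 2 0 0; 0 0 1 0; 0 0 0 1]
T2·T1 = [4 0 0 0; 0 2 0 0; 0 0 3 0; 0 0 0 1]
T3·…·T1 = [4 0 0 0; 0 -8/5 9/5 0; 0 -6/5 -12/5 0; 0 0 0 1]
T4·…·T1 = [4 0 0 0; 0 32/65 189/65 0; 0 -126/65 48/65 0; 0 0 0 1]
det M = 24; M⁻¹ = [1/4 0 0 0; 0 8/65 -63/130 0; 0 21/65 16/195 0; 0 0 0 1]
M⁻¹ · (3, 31/65, 142/65)ᵀ = (3/4, -1, 1/3)ᵀ

p = (3/4, -1, 1/3)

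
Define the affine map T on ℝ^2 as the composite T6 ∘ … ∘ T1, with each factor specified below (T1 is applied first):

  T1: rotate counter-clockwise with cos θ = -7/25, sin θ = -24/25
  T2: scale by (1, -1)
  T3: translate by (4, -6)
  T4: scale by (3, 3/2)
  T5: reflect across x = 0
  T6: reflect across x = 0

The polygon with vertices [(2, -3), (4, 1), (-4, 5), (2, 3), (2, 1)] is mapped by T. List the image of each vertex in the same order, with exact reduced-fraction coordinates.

T1 rotate counter-clockwise with cos θ = -7/25, sin θ = -24/25: (2, -3) → (-86/25, -27/25); (4, 1) → (-4/25, -103/25); (-4, 5) → (148/25, 61/25); (2, 3) → (58/25, -69/25); (2, 1) → (2/5, -11/5)
T2 scale by (1, -1): (-86/25, -27/25) → (-86/25, 27/25); (-4/25, -103/25) → (-4/25, 103/25); (148/25, 61/25) → (148/25, -61/25); (58/25, -69/25) → (58/25, 69/25); (2/5, -11/5) → (2/5, 11/5)
T3 translate by (4, -6): (-86/25, 27/25) → (14/25, -123/25); (-4/25, 103/25) → (96/25, -47/25); (148/25, -61/25) → (248/25, -211/25); (58/25, 69/25) → (158/25, -81/25); (2/5, 11/5) → (22/5, -19/5)
T4 scale by (3, 3/2): (14/25, -123/25) → (42/25, -369/50); (96/25, -47/25) → (288/25, -141/50); (248/25, -211/25) → (744/25, -633/50); (158/25, -81/25) → (474/25, -243/50); (22/5, -19/5) → (66/5, -57/10)
T5 reflect across x = 0: (42/25, -369/50) → (-42/25, -369/50); (288/25, -141/50) → (-288/25, -141/50); (744/25, -633/50) → (-744/25, -633/50); (474/25, -243/50) → (-474/25, -243/50); (66/5, -57/10) → (-66/5, -57/10)
T6 reflect across x = 0: (-42/25, -369/50) → (42/25, -369/50); (-288/25, -141/50) → (288/25, -141/50); (-744/25, -633/50) → (744/25, -633/50); (-474/25, -243/50) → (474/25, -243/50); (-66/5, -57/10) → (66/5, -57/10)

image vertices: (42/25, -369/50), (288/25, -141/50), (744/25, -633/50), (474/25, -243/50), (66/5, -57/10)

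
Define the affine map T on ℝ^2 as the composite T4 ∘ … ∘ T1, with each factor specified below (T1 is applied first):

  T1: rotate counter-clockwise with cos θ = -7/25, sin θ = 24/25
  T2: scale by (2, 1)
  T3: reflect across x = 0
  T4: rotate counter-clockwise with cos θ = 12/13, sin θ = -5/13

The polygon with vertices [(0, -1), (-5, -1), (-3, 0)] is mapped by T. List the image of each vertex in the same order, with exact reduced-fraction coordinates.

T1 rotate counter-clockwise with cos θ = -7/25, sin θ = 24/25: (0, -1) → (24/25, 7/25); (-5, -1) → (59/25, -113/25); (-3, 0) → (21/25, -72/25)
T2 scale by (2, 1): (24/25, 7/25) → (48/25, 7/25); (59/25, -113/25) → (118/25, -113/25); (21/25, -72/25) → (42/25, -72/25)
T3 reflect across x = 0: (48/25, 7/25) → (-48/25, 7/25); (118/25, -113/25) → (-118/25, -113/25); (42/25, -72/25) → (-42/25, -72/25)
T4 rotate counter-clockwise with cos θ = 12/13, sin θ = -5/13: (-48/25, 7/25) → (-541/325, 324/325); (-118/25, -113/25) → (-1981/325, -766/325); (-42/25, -72/25) → (-864/325, -654/325)

image vertices: (-541/325, 324/325), (-1981/325, -766/325), (-864/325, -654/325)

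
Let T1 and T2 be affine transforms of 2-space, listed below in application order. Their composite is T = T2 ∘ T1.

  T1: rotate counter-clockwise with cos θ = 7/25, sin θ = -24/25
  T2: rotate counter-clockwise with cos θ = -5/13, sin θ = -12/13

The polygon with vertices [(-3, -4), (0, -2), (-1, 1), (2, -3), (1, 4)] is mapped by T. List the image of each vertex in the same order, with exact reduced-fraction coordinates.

T1 rotate counter-clockwise with cos θ = 7/25, sin θ = -24/25: (-3, -4) → (-117/25, 44/25); (0, -2) → (-48/25, -14/25); (-1, 1) → (17/25, 31/25); (2, -3) → (-58/25, -69/25); (1, 4) → (103/25, 4/25)
T2 rotate counter-clockwise with cos θ = -5/13, sin θ = -12/13: (-117/25, 44/25) → (1113/325, 1184/325); (-48/25, -14/25) → (72/325, 646/325); (17/25, 31/25) → (287/325, -359/325); (-58/25, -69/25) → (-538/325, 1041/325); (103/25, 4/25) → (-467/325, -1256/325)

image vertices: (1113/325, 1184/325), (72/325, 646/325), (287/325, -359/325), (-538/325, 1041/325), (-467/325, -1256/325)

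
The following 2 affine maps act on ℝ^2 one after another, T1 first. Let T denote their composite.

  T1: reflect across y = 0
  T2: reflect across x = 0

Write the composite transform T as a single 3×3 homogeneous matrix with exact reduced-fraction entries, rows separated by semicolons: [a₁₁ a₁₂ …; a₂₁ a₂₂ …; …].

T = [-1 0 0; 0 -1 0; 0 0 1]

T1 = [1 0 0; 0 -1 0; 0 0 1]
T2·T1 = [-1 0 0; 0 -1 0; 0 0 1]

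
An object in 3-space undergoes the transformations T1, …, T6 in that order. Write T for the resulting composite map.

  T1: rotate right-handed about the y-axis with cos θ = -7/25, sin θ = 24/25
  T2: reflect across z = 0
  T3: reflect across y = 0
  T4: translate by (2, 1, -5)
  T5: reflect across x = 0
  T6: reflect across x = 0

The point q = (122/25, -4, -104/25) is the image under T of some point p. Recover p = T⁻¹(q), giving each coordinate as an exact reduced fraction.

T1 = [-7/25 0 24/25 0; 0 1 0 0; -24/25 0 -7/25 0; 0 0 0 1]
T2·T1 = [-7/25 0 24/25 0; 0 1 0 0; 24/25 0 7/25 0; 0 0 0 1]
T3·…·T1 = [-7/25 0 24/25 0; 0 -1 0 0; 24/25 0 7/25 0; 0 0 0 1]
T4·…·T1 = [-7/25 0 24/25 2; 0 -1 0 1; 24/25 0 7/25 -5; 0 0 0 1]
T5·…·T1 = [7/25 0 -24/25 -2; 0 -1 0 1; 24/25 0 7/25 -5; 0 0 0 1]
T6·…·T1 = [-7/25 0 24/25 2; 0 -1 0 1; 24/25 0 7/25 -5; 0 0 0 1]
det M = 1; M⁻¹ = [-7/25 0 24/25 134/25; 0 -1 0 1; 24/25 0 7/25 -13/25; 0 0 0 1]
M⁻¹ · (122/25, -4, -104/25)ᵀ = (0, 5, 3)ᵀ

p = (0, 5, 3)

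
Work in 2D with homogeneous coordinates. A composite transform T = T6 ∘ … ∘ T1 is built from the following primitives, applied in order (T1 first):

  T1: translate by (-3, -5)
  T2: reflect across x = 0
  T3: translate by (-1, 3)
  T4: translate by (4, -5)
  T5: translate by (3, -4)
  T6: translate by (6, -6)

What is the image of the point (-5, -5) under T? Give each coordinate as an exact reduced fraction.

T(p) = (20, -22)

T1 translate by (-3, -5): (-5, -5) → (-8, -10)
T2 reflect across x = 0: (-8, -10) → (8, -10)
T3 translate by (-1, 3): (8, -10) → (7, -7)
T4 translate by (4, -5): (7, -7) → (11, -12)
T5 translate by (3, -4): (11, -12) → (14, -16)
T6 translate by (6, -6): (14, -16) → (20, -22)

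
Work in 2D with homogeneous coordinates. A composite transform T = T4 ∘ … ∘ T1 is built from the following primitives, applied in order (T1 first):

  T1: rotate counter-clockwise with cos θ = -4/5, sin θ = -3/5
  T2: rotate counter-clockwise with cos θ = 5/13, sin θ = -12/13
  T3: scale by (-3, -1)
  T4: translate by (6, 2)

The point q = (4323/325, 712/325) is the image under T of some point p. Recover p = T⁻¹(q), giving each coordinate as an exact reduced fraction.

p = (2, 7/5)

T1 = [-4/5 3/5 0; -3/5 -4/5 0; 0 0 1]
T2·T1 = [-56/65 -33/65 0; 33/65 -56/65 0; 0 0 1]
T3·…·T1 = [168/65 99/65 0; -33/65 56/65 0; 0 0 1]
T4·…·T1 = [168/65 99/65 6; -33/65 56/65 2; 0 0 1]
det M = 3; M⁻¹ = [56/195 -33/65 -46/65; 11/65 56/65 -178/65; 0 0 1]
M⁻¹ · (4323/325, 712/325)ᵀ = (2, 7/5)ᵀ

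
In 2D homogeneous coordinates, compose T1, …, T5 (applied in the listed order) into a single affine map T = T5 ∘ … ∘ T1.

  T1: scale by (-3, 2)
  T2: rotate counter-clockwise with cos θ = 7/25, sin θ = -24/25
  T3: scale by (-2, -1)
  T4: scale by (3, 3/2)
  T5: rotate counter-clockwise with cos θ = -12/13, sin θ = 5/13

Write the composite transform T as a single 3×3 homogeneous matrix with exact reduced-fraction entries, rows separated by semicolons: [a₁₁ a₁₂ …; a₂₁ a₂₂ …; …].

T = [-972/325 3561/325 0; 1926/325 -1188/325 0; 0 0 1]

T1 = [-3 0 0; 0 2 0; 0 0 1]
T2·T1 = [-21/25 48/25 0; 72/25 14/25 0; 0 0 1]
T3·…·T1 = [42/25 -96/25 0; -72/25 -14/25 0; 0 0 1]
T4·…·T1 = [126/25 -288/25 0; -108/25 -21/25 0; 0 0 1]
T5·…·T1 = [-972/325 3561/325 0; 1926/325 -1188/325 0; 0 0 1]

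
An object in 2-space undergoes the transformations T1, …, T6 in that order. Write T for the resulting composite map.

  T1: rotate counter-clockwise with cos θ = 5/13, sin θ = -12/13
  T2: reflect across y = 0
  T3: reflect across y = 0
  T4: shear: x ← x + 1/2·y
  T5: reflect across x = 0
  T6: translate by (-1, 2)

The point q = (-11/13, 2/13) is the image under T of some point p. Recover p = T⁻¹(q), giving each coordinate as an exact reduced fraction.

T1 = [5/13 12/13 0; -12/13 5/13 0; 0 0 1]
T2·T1 = [5/13 12/13 0; 12/13 -5/13 0; 0 0 1]
T3·…·T1 = [5/13 12/13 0; -12/13 5/13 0; 0 0 1]
T4·…·T1 = [-1/13 29/26 0; -12/13 5/13 0; 0 0 1]
T5·…·T1 = [1/13 -29/26 0; -12/13 5/13 0; 0 0 1]
T6·…·T1 = [1/13 -29/26 -1; -12/13 5/13 2; 0 0 1]
det M = -1; M⁻¹ = [-5/13 -29/26 24/13; -12/13 -1/13 -10/13; 0 0 1]
M⁻¹ · (-11/13, 2/13)ᵀ = (2, 0)ᵀ

p = (2, 0)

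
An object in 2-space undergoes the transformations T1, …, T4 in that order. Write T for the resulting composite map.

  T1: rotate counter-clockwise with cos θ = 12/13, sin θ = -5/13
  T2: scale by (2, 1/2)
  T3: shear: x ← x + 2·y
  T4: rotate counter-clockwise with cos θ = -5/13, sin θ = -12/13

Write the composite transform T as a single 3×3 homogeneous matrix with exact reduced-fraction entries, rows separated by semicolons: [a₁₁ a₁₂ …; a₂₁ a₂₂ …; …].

T1 = [12/13 5/13 0; -5/13 12/13 0; 0 0 1]
T2·T1 = [24/13 10/13 0; -5/26 6/13 0; 0 0 1]
T3·…·T1 = [19/13 22/13 0; -5/26 6/13 0; 0 0 1]
T4·…·T1 = [-125/169 -38/169 0; -431/338 -294/169 0; 0 0 1]

T = [-125/169 -38/169 0; -431/338 -294/169 0; 0 0 1]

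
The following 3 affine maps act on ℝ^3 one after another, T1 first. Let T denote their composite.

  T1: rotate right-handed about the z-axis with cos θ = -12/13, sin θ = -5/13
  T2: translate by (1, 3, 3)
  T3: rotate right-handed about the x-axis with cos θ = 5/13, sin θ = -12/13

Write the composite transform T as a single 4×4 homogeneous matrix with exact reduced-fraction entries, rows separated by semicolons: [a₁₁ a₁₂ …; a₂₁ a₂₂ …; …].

T1 = [-12/13 5/13 0 0; -5/13 -12/13 0 0; 0 0 1 0; 0 0 0 1]
T2·T1 = [-12/13 5/13 0 1; -5/13 -12/13 0 3; 0 0 1 3; 0 0 0 1]
T3·…·T1 = [-12/13 5/13 0 1; -25/169 -60/169 12/13 51/13; 60/169 144/169 5/13 -21/13; 0 0 0 1]

T = [-12/13 5/13 0 1; -25/169 -60/169 12/13 51/13; 60/169 144/169 5/13 -21/13; 0 0 0 1]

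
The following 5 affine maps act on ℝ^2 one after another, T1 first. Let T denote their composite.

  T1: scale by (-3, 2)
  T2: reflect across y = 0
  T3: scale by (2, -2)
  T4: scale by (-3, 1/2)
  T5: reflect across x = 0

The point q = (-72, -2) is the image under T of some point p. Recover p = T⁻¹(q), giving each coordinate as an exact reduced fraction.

p = (4, -1)

T1 = [-3 0 0; 0 2 0; 0 0 1]
T2·T1 = [-3 0 0; 0 -2 0; 0 0 1]
T3·…·T1 = [-6 0 0; 0 4 0; 0 0 1]
T4·…·T1 = [18 0 0; 0 2 0; 0 0 1]
T5·…·T1 = [-18 0 0; 0 2 0; 0 0 1]
det M = -36; M⁻¹ = [-1/18 0 0; 0 1/2 0; 0 0 1]
M⁻¹ · (-72, -2)ᵀ = (4, -1)ᵀ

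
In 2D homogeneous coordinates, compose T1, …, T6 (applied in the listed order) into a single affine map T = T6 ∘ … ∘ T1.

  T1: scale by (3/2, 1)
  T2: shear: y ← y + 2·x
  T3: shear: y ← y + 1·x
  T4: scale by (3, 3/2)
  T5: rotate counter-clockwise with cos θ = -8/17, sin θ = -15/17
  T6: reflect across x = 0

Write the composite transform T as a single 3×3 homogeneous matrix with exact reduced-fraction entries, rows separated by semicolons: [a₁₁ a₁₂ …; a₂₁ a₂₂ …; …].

T1 = [3/2 0 0; 0 1 0; 0 0 1]
T2·T1 = [3/2 0 0; 3 1 0; 0 0 1]
T3·…·T1 = [3/2 0 0; 9/2 1 0; 0 0 1]
T4·…·T1 = [9/2 0 0; 27/4 3/2 0; 0 0 1]
T5·…·T1 = [261/68 45/34 0; -243/34 -12/17 0; 0 0 1]
T6·…·T1 = [-261/68 -45/34 0; -243/34 -12/17 0; 0 0 1]

T = [-261/68 -45/34 0; -243/34 -12/17 0; 0 0 1]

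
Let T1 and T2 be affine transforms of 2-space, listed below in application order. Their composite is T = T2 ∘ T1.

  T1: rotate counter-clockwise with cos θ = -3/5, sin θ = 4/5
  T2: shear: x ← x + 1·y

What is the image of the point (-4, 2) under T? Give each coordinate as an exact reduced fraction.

T1 rotate counter-clockwise with cos θ = -3/5, sin θ = 4/5: (-4, 2) → (4/5, -22/5)
T2 shear: x ← x + 1·y: (4/5, -22/5) → (-18/5, -22/5)

T(p) = (-18/5, -22/5)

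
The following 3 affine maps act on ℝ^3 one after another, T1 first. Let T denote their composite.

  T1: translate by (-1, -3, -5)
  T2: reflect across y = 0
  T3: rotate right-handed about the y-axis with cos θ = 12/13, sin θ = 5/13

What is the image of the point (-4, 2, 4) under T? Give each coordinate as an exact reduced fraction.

T(p) = (-5, 1, 1)

T1 translate by (-1, -3, -5): (-4, 2, 4) → (-5, -1, -1)
T2 reflect across y = 0: (-5, -1, -1) → (-5, 1, -1)
T3 rotate right-handed about the y-axis with cos θ = 12/13, sin θ = 5/13: (-5, 1, -1) → (-5, 1, 1)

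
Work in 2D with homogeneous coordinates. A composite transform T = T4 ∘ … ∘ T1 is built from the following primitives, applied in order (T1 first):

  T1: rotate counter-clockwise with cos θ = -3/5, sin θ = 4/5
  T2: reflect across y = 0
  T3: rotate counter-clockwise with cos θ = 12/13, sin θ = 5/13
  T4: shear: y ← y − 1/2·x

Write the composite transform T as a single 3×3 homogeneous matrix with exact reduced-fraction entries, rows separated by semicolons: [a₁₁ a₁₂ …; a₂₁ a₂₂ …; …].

T = [-16/65 -63/65 0; -11/13 19/26 0; 0 0 1]

T1 = [-3/5 -4/5 0; 4/5 -3/5 0; 0 0 1]
T2·T1 = [-3/5 -4/5 0; -4/5 3/5 0; 0 0 1]
T3·…·T1 = [-16/65 -63/65 0; -63/65 16/65 0; 0 0 1]
T4·…·T1 = [-16/65 -63/65 0; -11/13 19/26 0; 0 0 1]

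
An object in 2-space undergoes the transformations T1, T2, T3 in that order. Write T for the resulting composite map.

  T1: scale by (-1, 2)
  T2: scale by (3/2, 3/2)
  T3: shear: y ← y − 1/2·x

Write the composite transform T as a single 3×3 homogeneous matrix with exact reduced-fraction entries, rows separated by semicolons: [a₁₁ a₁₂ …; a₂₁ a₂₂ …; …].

T = [-3/2 0 0; 3/4 3 0; 0 0 1]

T1 = [-1 0 0; 0 2 0; 0 0 1]
T2·T1 = [-3/2 0 0; 0 3 0; 0 0 1]
T3·…·T1 = [-3/2 0 0; 3/4 3 0; 0 0 1]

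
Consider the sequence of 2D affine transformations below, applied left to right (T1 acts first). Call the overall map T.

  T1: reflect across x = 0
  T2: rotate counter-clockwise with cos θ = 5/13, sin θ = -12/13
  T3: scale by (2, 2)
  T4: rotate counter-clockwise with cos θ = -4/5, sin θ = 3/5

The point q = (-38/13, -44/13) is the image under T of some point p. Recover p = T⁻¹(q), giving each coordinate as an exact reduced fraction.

T1 = [-1 0 0; 0 1 0; 0 0 1]
T2·T1 = [-5/13 12/13 0; 12/13 5/13 0; 0 0 1]
T3·…·T1 = [-10/13 24/13 0; 24/13 10/13 0; 0 0 1]
T4·…·T1 = [-32/65 -126/65 0; -126/65 32/65 0; 0 0 1]
det M = -4; M⁻¹ = [-8/65 -63/130 0; -63/130 8/65 0; 0 0 1]
M⁻¹ · (-38/13, -44/13)ᵀ = (2, 1)ᵀ

p = (2, 1)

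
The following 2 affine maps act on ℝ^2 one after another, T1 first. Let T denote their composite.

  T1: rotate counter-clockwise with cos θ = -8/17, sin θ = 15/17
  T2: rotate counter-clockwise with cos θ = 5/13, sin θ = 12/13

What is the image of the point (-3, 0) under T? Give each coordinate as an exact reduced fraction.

T1 rotate counter-clockwise with cos θ = -8/17, sin θ = 15/17: (-3, 0) → (24/17, -45/17)
T2 rotate counter-clockwise with cos θ = 5/13, sin θ = 12/13: (24/17, -45/17) → (660/221, 63/221)

T(p) = (660/221, 63/221)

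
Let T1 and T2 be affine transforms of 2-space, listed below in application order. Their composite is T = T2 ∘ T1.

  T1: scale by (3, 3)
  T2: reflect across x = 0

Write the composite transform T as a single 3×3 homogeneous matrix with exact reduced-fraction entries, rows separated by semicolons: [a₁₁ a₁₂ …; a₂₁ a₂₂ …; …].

T = [-3 0 0; 0 3 0; 0 0 1]

T1 = [3 0 0; 0 3 0; 0 0 1]
T2·T1 = [-3 0 0; 0 3 0; 0 0 1]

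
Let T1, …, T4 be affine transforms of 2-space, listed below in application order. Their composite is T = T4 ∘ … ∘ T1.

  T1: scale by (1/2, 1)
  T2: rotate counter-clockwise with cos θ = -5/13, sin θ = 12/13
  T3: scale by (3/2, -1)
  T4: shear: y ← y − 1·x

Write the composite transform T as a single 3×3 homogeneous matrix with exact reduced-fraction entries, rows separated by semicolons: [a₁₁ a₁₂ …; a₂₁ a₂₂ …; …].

T1 = [1/2 0 0; 0 1 0; 0 0 1]
T2·T1 = [-5/26 -12/13 0; 6/13 -5/13 0; 0 0 1]
T3·…·T1 = [-15/52 -18/13 0; -6/13 5/13 0; 0 0 1]
T4·…·T1 = [-15/52 -18/13 0; -9/52 23/13 0; 0 0 1]

T = [-15/52 -18/13 0; -9/52 23/13 0; 0 0 1]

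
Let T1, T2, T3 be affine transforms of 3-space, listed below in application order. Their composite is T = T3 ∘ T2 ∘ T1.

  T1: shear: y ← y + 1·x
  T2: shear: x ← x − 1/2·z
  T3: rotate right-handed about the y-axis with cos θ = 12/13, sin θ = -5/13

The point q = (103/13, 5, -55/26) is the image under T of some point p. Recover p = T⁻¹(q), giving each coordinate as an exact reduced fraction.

p = (4, 1, -5)

T1 = [1 0 0 0; 1 1 0 0; 0 0 1 0; 0 0 0 1]
T2·T1 = [1 0 -1/2 0; 1 1 0 0; 0 0 1 0; 0 0 0 1]
T3·…·T1 = [12/13 0 -11/13 0; 1 1 0 0; 5/13 0 19/26 0; 0 0 0 1]
det M = 1; M⁻¹ = [19/26 0 11/13 0; -19/26 1 -11/13 0; -5/13 0 12/13 0; 0 0 0 1]
M⁻¹ · (103/13, 5, -55/26)ᵀ = (4, 1, -5)ᵀ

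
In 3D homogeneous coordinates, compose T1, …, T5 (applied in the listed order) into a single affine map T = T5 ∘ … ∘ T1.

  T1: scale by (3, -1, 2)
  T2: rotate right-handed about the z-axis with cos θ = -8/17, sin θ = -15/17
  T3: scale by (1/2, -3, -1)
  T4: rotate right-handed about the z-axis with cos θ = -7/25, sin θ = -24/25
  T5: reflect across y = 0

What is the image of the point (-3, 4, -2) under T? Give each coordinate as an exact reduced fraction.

T1 scale by (3, -1, 2): (-3, 4, -2) → (-9, -4, -4)
T2 rotate right-handed about the z-axis with cos θ = -8/17, sin θ = -15/17: (-9, -4, -4) → (12/17, 167/17, -4)
T3 scale by (1/2, -3, -1): (12/17, 167/17, -4) → (6/17, -501/17, 4)
T4 rotate right-handed about the z-axis with cos θ = -7/25, sin θ = -24/25: (6/17, -501/17, 4) → (-12066/425, 3363/425, 4)
T5 reflect across y = 0: (-12066/425, 3363/425, 4) → (-12066/425, -3363/425, 4)

T(p) = (-12066/425, -3363/425, 4)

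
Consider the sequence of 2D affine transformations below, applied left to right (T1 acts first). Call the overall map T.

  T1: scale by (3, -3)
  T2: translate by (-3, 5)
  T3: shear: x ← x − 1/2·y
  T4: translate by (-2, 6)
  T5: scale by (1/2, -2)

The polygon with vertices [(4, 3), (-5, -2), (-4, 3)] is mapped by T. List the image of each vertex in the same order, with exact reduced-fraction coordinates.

T1 scale by (3, -3): (4, 3) → (12, -9); (-5, -2) → (-15, 6); (-4, 3) → (-12, -9)
T2 translate by (-3, 5): (12, -9) → (9, -4); (-15, 6) → (-18, 11); (-12, -9) → (-15, -4)
T3 shear: x ← x − 1/2·y: (9, -4) → (11, -4); (-18, 11) → (-47/2, 11); (-15, -4) → (-13, -4)
T4 translate by (-2, 6): (11, -4) → (9, 2); (-47/2, 11) → (-51/2, 17); (-13, -4) → (-15, 2)
T5 scale by (1/2, -2): (9, 2) → (9/2, -4); (-51/2, 17) → (-51/4, -34); (-15, 2) → (-15/2, -4)

image vertices: (9/2, -4), (-51/4, -34), (-15/2, -4)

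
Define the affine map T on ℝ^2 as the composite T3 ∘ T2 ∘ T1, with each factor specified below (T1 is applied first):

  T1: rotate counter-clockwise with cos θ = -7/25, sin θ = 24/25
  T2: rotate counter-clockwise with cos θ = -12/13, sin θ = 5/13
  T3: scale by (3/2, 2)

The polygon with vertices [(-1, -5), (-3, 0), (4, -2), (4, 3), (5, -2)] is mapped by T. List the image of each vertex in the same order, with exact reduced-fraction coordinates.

T1 rotate counter-clockwise with cos θ = -7/25, sin θ = 24/25: (-1, -5) → (127/25, 11/25); (-3, 0) → (21/25, -72/25); (4, -2) → (4/5, 22/5); (4, 3) → (-4, 3); (5, -2) → (13/25, 134/25)
T2 rotate counter-clockwise with cos θ = -12/13, sin θ = 5/13: (127/25, 11/25) → (-1579/325, 503/325); (21/25, -72/25) → (108/325, 969/325); (4/5, 22/5) → (-158/65, -244/65); (-4, 3) → (33/13, -56/13); (13/25, 134/25) → (-826/325, -1543/325)
T3 scale by (3/2, 2): (-1579/325, 503/325) → (-4737/650, 1006/325); (108/325, 969/325) → (162/325, 1938/325); (-158/65, -244/65) → (-237/65, -488/65); (33/13, -56/13) → (99/26, -112/13); (-826/325, -1543/325) → (-1239/325, -3086/325)

image vertices: (-4737/650, 1006/325), (162/325, 1938/325), (-237/65, -488/65), (99/26, -112/13), (-1239/325, -3086/325)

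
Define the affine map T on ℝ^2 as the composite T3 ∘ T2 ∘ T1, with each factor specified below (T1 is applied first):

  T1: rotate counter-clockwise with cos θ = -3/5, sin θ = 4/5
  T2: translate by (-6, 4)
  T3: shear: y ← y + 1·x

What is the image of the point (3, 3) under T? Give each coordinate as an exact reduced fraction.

T(p) = (-51/5, -28/5)

T1 rotate counter-clockwise with cos θ = -3/5, sin θ = 4/5: (3, 3) → (-21/5, 3/5)
T2 translate by (-6, 4): (-21/5, 3/5) → (-51/5, 23/5)
T3 shear: y ← y + 1·x: (-51/5, 23/5) → (-51/5, -28/5)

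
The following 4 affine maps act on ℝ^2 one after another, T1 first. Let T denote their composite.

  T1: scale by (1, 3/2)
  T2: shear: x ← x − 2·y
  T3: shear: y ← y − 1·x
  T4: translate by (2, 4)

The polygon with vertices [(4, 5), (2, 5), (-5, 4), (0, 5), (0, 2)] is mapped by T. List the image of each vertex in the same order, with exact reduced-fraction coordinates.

T1 scale by (1, 3/2): (4, 5) → (4, 15/2); (2, 5) → (2, 15/2); (-5, 4) → (-5, 6); (0, 5) → (0, 15/2); (0, 2) → (0, 3)
T2 shear: x ← x − 2·y: (4, 15/2) → (-11, 15/2); (2, 15/2) → (-13, 15/2); (-5, 6) → (-17, 6); (0, 15/2) → (-15, 15/2); (0, 3) → (-6, 3)
T3 shear: y ← y − 1·x: (-11, 15/2) → (-11, 37/2); (-13, 15/2) → (-13, 41/2); (-17, 6) → (-17, 23); (-15, 15/2) → (-15, 45/2); (-6, 3) → (-6, 9)
T4 translate by (2, 4): (-11, 37/2) → (-9, 45/2); (-13, 41/2) → (-11, 49/2); (-17, 23) → (-15, 27); (-15, 45/2) → (-13, 53/2); (-6, 9) → (-4, 13)

image vertices: (-9, 45/2), (-11, 49/2), (-15, 27), (-13, 53/2), (-4, 13)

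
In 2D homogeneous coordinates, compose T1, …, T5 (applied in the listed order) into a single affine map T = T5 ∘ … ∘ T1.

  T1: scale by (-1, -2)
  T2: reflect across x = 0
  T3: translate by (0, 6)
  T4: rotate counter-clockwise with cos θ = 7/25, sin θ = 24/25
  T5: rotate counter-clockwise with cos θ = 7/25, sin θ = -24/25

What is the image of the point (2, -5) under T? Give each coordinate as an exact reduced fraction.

T1 scale by (-1, -2): (2, -5) → (-2, 10)
T2 reflect across x = 0: (-2, 10) → (2, 10)
T3 translate by (0, 6): (2, 10) → (2, 16)
T4 rotate counter-clockwise with cos θ = 7/25, sin θ = 24/25: (2, 16) → (-74/5, 32/5)
T5 rotate counter-clockwise with cos θ = 7/25, sin θ = -24/25: (-74/5, 32/5) → (2, 16)

T(p) = (2, 16)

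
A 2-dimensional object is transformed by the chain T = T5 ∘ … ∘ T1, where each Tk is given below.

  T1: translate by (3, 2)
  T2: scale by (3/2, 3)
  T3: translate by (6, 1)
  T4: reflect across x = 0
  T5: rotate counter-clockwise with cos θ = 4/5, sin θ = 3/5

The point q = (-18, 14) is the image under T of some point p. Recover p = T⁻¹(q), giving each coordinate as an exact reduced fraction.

p = (-3, 5)

T1 = [1 0 3; 0 1 2; 0 0 1]
T2·T1 = [3/2 0 9/2; 0 3 6; 0 0 1]
T3·…·T1 = [3/2 0 21/2; 0 3 7; 0 0 1]
T4·…·T1 = [-3/2 0 -21/2; 0 3 7; 0 0 1]
T5·…·T1 = [-6/5 -9/5 -63/5; -9/10 12/5 -7/10; 0 0 1]
det M = -9/2; M⁻¹ = [-8/15 -2/5 -7; -1/5 4/15 -7/3; 0 0 1]
M⁻¹ · (-18, 14)ᵀ = (-3, 5)ᵀ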